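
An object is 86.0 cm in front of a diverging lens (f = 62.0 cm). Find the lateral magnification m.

m = +0.419

For a diverging lens, f = -62.0 cm.
1/d_i = 1/f − 1/d_o = 1/(-62.00) − 1/(86.0) = -0.02776, so d_i = -36.03 cm.
m = −d_i/d_o = −(-36.03)/(86.0) = +0.419.
The image is virtual, upright and reduced, on the same side as the object.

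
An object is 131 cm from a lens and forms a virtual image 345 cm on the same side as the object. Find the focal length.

f = 211 cm (converging)

Virtual image ⇒ d_i = −345 cm.
1/f = 1/d_o + 1/d_i = 1/(131) + 1/(-345) = 0.004735, so f = 211 cm.
Since f is positive, the lens is converging.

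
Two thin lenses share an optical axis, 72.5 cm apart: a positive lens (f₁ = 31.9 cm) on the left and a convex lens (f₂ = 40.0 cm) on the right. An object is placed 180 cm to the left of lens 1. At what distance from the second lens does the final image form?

215 cm

Lens 1: 1/d_i1 = 1/f₁ − 1/d_o1 = 1/(31.9) − 1/(180) = 0.02579, so d_i1 = 38.77 cm.
The intermediate image is 38.77 cm to the right of lens 1, which is 72.5 − (38.77) = 33.73 cm to the left of lens 2, so d_o2 = +33.73 cm.
Lens 2: 1/d_i2 = 1/f₂ − 1/d_o2 = 1/(40.0) − 1/(33.73) = -0.004647, so d_i2 = -215 cm.
The final image is virtual, 215 cm to the left of lens 2 (overall magnification ≈ -1.4).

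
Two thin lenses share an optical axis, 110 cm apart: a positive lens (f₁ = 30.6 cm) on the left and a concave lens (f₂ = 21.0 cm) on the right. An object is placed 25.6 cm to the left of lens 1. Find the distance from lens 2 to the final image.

Lens 1: 1/d_i1 = 1/f₁ − 1/d_o1 = 1/(30.6) − 1/(25.6) = -0.006383, so d_i1 = -156.7 cm.
The intermediate image is 156.7 cm to the left of lens 1 (virtual), which is 110 − (-156.7) = 266.7 cm to the left of lens 2, so d_o2 = +266.7 cm.
Lens 2 is diverging, so f₂ = −21.0 cm.
Lens 2: 1/d_i2 = 1/f₂ − 1/d_o2 = 1/(-21.0) − 1/(266.7) = -0.05137, so d_i2 = -19.5 cm.
The final image is virtual, 19.5 cm to the left of lens 2 (overall magnification ≈ 0.45).

19.5 cm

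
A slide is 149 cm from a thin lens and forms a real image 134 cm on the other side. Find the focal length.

f = 70.6 cm (converging)

Real image ⇒ d_i = +134 cm.
1/f = 1/d_o + 1/d_i = 1/(149) + 1/(134) = 0.01417, so f = 70.6 cm.
Since f is positive, the thin lens is converging.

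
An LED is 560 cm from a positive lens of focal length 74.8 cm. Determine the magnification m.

1/d_i = 1/f − 1/d_o = 1/(74.80) − 1/(560) = 0.01158, so d_i = 86.33 cm.
m = −d_i/d_o = −(86.33)/(560) = -0.154.
The image is real, inverted and reduced, on the far side of the lens.

m = -0.154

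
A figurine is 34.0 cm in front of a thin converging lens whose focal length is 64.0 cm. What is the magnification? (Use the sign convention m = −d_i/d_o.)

m = +2.13

1/d_i = 1/f − 1/d_o = 1/(64.00) − 1/(34.0) = -0.01379, so d_i = -72.53 cm.
m = −d_i/d_o = −(-72.53)/(34.0) = +2.13.
The image is virtual, upright and enlarged, on the same side as the object.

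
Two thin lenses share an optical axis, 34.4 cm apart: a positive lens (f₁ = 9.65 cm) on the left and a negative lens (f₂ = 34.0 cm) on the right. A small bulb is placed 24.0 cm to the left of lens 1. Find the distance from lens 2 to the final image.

Lens 1: 1/d_i1 = 1/f₁ − 1/d_o1 = 1/(9.65) − 1/(24.0) = 0.06196, so d_i1 = 16.14 cm.
The intermediate image is 16.14 cm to the right of lens 1, which is 34.4 − (16.14) = 18.26 cm to the left of lens 2, so d_o2 = +18.26 cm.
Lens 2 is diverging, so f₂ = −34.0 cm.
Lens 2: 1/d_i2 = 1/f₂ − 1/d_o2 = 1/(-34.0) − 1/(18.26) = -0.08418, so d_i2 = -11.9 cm.
The final image is virtual, 11.9 cm to the left of lens 2 (overall magnification ≈ -0.44).

11.9 cm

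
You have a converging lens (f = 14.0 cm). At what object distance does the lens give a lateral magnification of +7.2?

12.1 cm

m = −d_i/d_o ⇒ d_i = −m·d_o.
1/f = 1/d_o + 1/d_i = 1/d_o − 1/(m·d_o) = (1 − 1/m)/d_o, so d_o = f(1 − 1/m) = (14.00)(1 − 1/(+7.2)) = 12.1 cm.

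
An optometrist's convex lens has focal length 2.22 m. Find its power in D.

P = 1/f = 1/(2.22 m) = +0.450 D.

P = +0.450 D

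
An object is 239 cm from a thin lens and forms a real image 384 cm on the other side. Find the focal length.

f = 147 cm (converging)

Real image ⇒ d_i = +384 cm.
1/f = 1/d_o + 1/d_i = 1/(239) + 1/(384) = 0.006788, so f = 147 cm.
Since f is positive, the thin lens is converging.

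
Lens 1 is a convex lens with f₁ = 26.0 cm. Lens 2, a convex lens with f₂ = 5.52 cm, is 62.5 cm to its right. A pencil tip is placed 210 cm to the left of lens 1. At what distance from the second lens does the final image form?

6.64 cm

Lens 1: 1/d_i1 = 1/f₁ − 1/d_o1 = 1/(26.0) − 1/(210) = 0.03370, so d_i1 = 29.67 cm.
The intermediate image is 29.67 cm to the right of lens 1, which is 62.5 − (29.67) = 32.83 cm to the left of lens 2, so d_o2 = +32.83 cm.
Lens 2: 1/d_i2 = 1/f₂ − 1/d_o2 = 1/(5.52) − 1/(32.83) = 0.1507, so d_i2 = 6.64 cm.
The final image is real, 6.64 cm to the right of lens 2 (overall magnification ≈ 0.029).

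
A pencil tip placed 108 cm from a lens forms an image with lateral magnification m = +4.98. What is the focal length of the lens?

m = −d_i/d_o ⇒ d_i = −m·d_o = −(+4.98)·(108) = -537.8 cm.
1/f = 1/d_o + 1/d_i = 1/(108) + 1/(-537.8) = 0.007400, so f = 135 cm.
Since f is positive, the lens is converging.

f = 135 cm (converging)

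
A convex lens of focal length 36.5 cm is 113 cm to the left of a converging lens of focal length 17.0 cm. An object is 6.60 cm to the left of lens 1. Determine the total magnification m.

Lens 1: 1/d_i1 = 1/(36.5) − 1/(6.60) = -0.1241, so d_i1 = -8.057 cm; m₁ = −d_i1/d_o1 = +1.221.
d_o2 = 113 − (-8.057) = 121.1 cm.
Lens 2: 1/d_i2 = 1/(17.0) − 1/(121.1) = 0.05057, so d_i2 = 19.78 cm; m₂ = −d_i2/d_o2 = -0.1633.
m = m₁·m₂ = (+1.221)(-0.1633) = -0.199.

m = -0.199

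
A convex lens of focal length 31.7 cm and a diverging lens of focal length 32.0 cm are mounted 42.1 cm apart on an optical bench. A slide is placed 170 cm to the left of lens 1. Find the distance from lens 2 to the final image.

Lens 1: 1/d_i1 = 1/f₁ − 1/d_o1 = 1/(31.7) − 1/(170) = 0.02566, so d_i1 = 38.97 cm.
The intermediate image is 38.97 cm to the right of lens 1, which is 42.1 − (38.97) = 3.130 cm to the left of lens 2, so d_o2 = +3.130 cm.
Lens 2 is diverging, so f₂ = −32.0 cm.
Lens 2: 1/d_i2 = 1/f₂ − 1/d_o2 = 1/(-32.0) − 1/(3.130) = -0.3507, so d_i2 = -2.85 cm.
The final image is virtual, 2.85 cm to the left of lens 2 (overall magnification ≈ -0.21).

2.85 cm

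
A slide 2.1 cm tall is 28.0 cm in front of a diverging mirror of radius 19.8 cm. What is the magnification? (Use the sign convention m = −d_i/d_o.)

m = +0.261

f = R/2 = 19.8/2 = 9.900 cm; for a diverging mirror, f = -9.900 cm.
1/d_i = 1/f − 1/d_o = 1/(-9.900) − 1/(28.0) = -0.1367, so d_i = -7.314 cm.
m = −d_i/d_o = −(-7.314)/(28.0) = +0.261.
The image is virtual, upright and reduced, behind the mirror.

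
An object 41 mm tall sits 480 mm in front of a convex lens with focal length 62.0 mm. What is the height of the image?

1/d_i = 1/f − 1/d_o = 1/(62.00) − 1/(480) = 0.01405, so d_i = 71.20 mm.
m = −d_i/d_o = -0.1483.
|h_i| = |m|·h_o = 0.1483 × 41 = 6.08 mm. The image is real, inverted and reduced, on the far side of the lens.

6.08 mm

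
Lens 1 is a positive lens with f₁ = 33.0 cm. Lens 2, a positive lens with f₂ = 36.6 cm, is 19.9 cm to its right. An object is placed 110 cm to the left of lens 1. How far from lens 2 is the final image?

15.6 cm

Lens 1: 1/d_i1 = 1/f₁ − 1/d_o1 = 1/(33.0) − 1/(110) = 0.02121, so d_i1 = 47.14 cm.
The intermediate image is 47.14 cm to the right of lens 1, which lies 27.24 cm to the right of lens 2 — a virtual object — so d_o2 = −27.24 cm.
Lens 2: 1/d_i2 = 1/f₂ − 1/d_o2 = 1/(36.6) − 1/(-27.24) = 0.06403, so d_i2 = 15.6 cm.
The final image is real, 15.6 cm to the right of lens 2 (overall magnification ≈ -0.25).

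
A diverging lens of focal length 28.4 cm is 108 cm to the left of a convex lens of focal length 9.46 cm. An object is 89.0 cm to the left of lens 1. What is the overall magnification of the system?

m = -0.0191

f₁ = −28.4 cm (diverging).
Lens 1: 1/d_i1 = 1/(-28.4) − 1/(89.0) = -0.04645, so d_i1 = -21.53 cm; m₁ = −d_i1/d_o1 = +0.2419.
d_o2 = 108 − (-21.53) = 129.5 cm.
Lens 2: 1/d_i2 = 1/(9.46) − 1/(129.5) = 0.09799, so d_i2 = 10.21 cm; m₂ = −d_i2/d_o2 = -0.07881.
m = m₁·m₂ = (+0.2419)(-0.07881) = -0.0191.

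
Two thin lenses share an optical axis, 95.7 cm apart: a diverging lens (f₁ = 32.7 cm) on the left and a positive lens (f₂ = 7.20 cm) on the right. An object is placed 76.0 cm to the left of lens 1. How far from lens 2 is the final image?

7.67 cm

Lens 1 is diverging, so f₁ = −32.7 cm.
Lens 1: 1/d_i1 = 1/f₁ − 1/d_o1 = 1/(-32.7) − 1/(76.0) = -0.04374, so d_i1 = -22.86 cm.
The intermediate image is 22.86 cm to the left of lens 1 (virtual), which is 95.7 − (-22.86) = 118.6 cm to the left of lens 2, so d_o2 = +118.6 cm.
Lens 2: 1/d_i2 = 1/f₂ − 1/d_o2 = 1/(7.20) − 1/(118.6) = 0.1305, so d_i2 = 7.67 cm.
The final image is real, 7.67 cm to the right of lens 2 (overall magnification ≈ -0.019).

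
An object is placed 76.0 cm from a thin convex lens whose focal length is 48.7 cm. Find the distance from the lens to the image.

136 cm

Lens equation: 1/d_i = 1/f − 1/d_o = 1/(48.70) − 1/(76.0) = 0.02053 − 0.01316 = 0.007376, so d_i = 136 cm.
The image is real, inverted and enlarged, on the far side of the lens.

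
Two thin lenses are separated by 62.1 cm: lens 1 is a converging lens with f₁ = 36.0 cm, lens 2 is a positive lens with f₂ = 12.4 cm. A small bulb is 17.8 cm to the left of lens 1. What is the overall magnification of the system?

m = -0.289

Lens 1: 1/d_i1 = 1/(36.0) − 1/(17.8) = -0.02840, so d_i1 = -35.21 cm; m₁ = −d_i1/d_o1 = +1.978.
d_o2 = 62.1 − (-35.21) = 97.31 cm.
Lens 2: 1/d_i2 = 1/(12.4) − 1/(97.31) = 0.07037, so d_i2 = 14.21 cm; m₂ = −d_i2/d_o2 = -0.1460.
m = m₁·m₂ = (+1.978)(-0.1460) = -0.289.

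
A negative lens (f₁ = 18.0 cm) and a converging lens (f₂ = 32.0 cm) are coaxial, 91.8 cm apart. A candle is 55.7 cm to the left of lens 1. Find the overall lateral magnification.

f₁ = −18.0 cm (diverging).
Lens 1: 1/d_i1 = 1/(-18.0) − 1/(55.7) = -0.07351, so d_i1 = -13.60 cm; m₁ = −d_i1/d_o1 = +0.2442.
d_o2 = 91.8 − (-13.60) = 105.4 cm.
Lens 2: 1/d_i2 = 1/(32.0) − 1/(105.4) = 0.02176, so d_i2 = 45.95 cm; m₂ = −d_i2/d_o2 = -0.4360.
m = m₁·m₂ = (+0.2442)(-0.4360) = -0.106.

m = -0.106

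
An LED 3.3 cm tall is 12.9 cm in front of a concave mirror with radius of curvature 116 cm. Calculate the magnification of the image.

f = R/2 = 116/2 = 58.00 cm.
1/d_i = 1/f − 1/d_o = 1/(58.00) − 1/(12.9) = -0.06028, so d_i = -16.59 cm.
m = −d_i/d_o = −(-16.59)/(12.9) = +1.29.
The image is virtual, upright and enlarged, behind the mirror.

m = +1.29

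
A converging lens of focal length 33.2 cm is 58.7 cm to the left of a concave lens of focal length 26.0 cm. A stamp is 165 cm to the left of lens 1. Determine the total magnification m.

Lens 1: 1/d_i1 = 1/(33.2) − 1/(165) = 0.02406, so d_i1 = 41.56 cm; m₁ = −d_i1/d_o1 = -0.2519.
d_o2 = 58.7 − (41.56) = 17.14 cm.
f₂ = −26.0 cm (diverging).
Lens 2: 1/d_i2 = 1/(-26.0) − 1/(17.14) = -0.09680, so d_i2 = -10.33 cm; m₂ = −d_i2/d_o2 = +0.6027.
m = m₁·m₂ = (-0.2519)(+0.6027) = -0.152.

m = -0.152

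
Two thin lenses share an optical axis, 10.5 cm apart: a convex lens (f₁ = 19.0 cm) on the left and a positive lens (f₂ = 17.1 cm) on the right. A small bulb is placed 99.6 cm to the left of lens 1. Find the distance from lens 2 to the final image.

7.38 cm

Lens 1: 1/d_i1 = 1/f₁ − 1/d_o1 = 1/(19.0) − 1/(99.6) = 0.04259, so d_i1 = 23.48 cm.
The intermediate image is 23.48 cm to the right of lens 1, which lies 12.98 cm to the right of lens 2 — a virtual object — so d_o2 = −12.98 cm.
Lens 2: 1/d_i2 = 1/f₂ − 1/d_o2 = 1/(17.1) − 1/(-12.98) = 0.1355, so d_i2 = 7.38 cm.
The final image is real, 7.38 cm to the right of lens 2 (overall magnification ≈ -0.13).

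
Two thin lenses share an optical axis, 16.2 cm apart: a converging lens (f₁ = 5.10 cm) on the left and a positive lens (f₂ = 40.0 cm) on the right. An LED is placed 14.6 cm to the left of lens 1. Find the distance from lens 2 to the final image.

10.6 cm

Lens 1: 1/d_i1 = 1/f₁ − 1/d_o1 = 1/(5.10) − 1/(14.6) = 0.1276, so d_i1 = 7.838 cm.
The intermediate image is 7.838 cm to the right of lens 1, which is 16.2 − (7.838) = 8.362 cm to the left of lens 2, so d_o2 = +8.362 cm.
Lens 2: 1/d_i2 = 1/f₂ − 1/d_o2 = 1/(40.0) − 1/(8.362) = -0.09459, so d_i2 = -10.6 cm.
The final image is virtual, 10.6 cm to the left of lens 2 (overall magnification ≈ -0.68).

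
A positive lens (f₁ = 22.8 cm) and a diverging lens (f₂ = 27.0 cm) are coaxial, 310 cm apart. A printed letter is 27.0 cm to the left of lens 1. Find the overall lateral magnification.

Lens 1: 1/d_i1 = 1/(22.8) − 1/(27.0) = 0.006823, so d_i1 = 146.6 cm; m₁ = −d_i1/d_o1 = -5.430.
d_o2 = 310 − (146.6) = 163.4 cm.
f₂ = −27.0 cm (diverging).
Lens 2: 1/d_i2 = 1/(-27.0) − 1/(163.4) = -0.04316, so d_i2 = -23.17 cm; m₂ = −d_i2/d_o2 = +0.1418.
m = m₁·m₂ = (-5.430)(+0.1418) = -0.770.

m = -0.770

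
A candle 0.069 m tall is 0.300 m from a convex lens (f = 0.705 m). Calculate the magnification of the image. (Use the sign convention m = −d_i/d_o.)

m = +1.74

1/d_i = 1/f − 1/d_o = 1/(0.7050) − 1/(0.300) = -1.915, so d_i = -0.5222 m.
m = −d_i/d_o = −(-0.5222)/(0.300) = +1.74.
The image is virtual, upright and enlarged, on the same side as the object.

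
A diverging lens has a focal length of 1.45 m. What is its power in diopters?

For a diverging lens, f = −1.45 m.
P = 1/f = 1/(-1.45 m) = -0.690 D.

P = -0.690 D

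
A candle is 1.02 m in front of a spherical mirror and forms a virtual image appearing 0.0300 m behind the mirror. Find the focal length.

Virtual image ⇒ d_i = −0.0300 m.
1/f = 1/d_o + 1/d_i = 1/(1.02) + 1/(-0.0300) = -32.35, so f = -0.0309 m.
Since f is negative, the spherical mirror is convex.

f = -0.0309 m (convex)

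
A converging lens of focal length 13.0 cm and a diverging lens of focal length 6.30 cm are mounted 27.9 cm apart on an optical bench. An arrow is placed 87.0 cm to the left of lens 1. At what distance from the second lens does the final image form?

Lens 1: 1/d_i1 = 1/f₁ − 1/d_o1 = 1/(13.0) − 1/(87.0) = 0.06543, so d_i1 = 15.28 cm.
The intermediate image is 15.28 cm to the right of lens 1, which is 27.9 − (15.28) = 12.62 cm to the left of lens 2, so d_o2 = +12.62 cm.
Lens 2 is diverging, so f₂ = −6.30 cm.
Lens 2: 1/d_i2 = 1/f₂ − 1/d_o2 = 1/(-6.30) − 1/(12.62) = -0.2380, so d_i2 = -4.20 cm.
The final image is virtual, 4.20 cm to the left of lens 2 (overall magnification ≈ -0.059).

4.20 cm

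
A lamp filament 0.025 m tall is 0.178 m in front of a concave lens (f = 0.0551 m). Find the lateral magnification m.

For a concave lens, f = -0.0551 m.
1/d_i = 1/f − 1/d_o = 1/(-0.05510) − 1/(0.178) = -23.77, so d_i = -0.04208 m.
m = −d_i/d_o = −(-0.04208)/(0.178) = +0.236.
The image is virtual, upright and reduced, on the same side as the object.

m = +0.236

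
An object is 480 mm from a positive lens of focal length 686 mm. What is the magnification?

m = +3.33

1/d_i = 1/f − 1/d_o = 1/(686.0) − 1/(480) = -0.0006256, so d_i = -1598 mm.
m = −d_i/d_o = −(-1598)/(480) = +3.33.
The image is virtual, upright and enlarged, on the same side as the object.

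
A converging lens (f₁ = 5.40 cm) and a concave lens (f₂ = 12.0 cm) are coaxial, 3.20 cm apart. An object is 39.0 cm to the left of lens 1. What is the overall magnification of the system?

m = -0.216

Lens 1: 1/d_i1 = 1/(5.40) − 1/(39.0) = 0.1595, so d_i1 = 6.268 cm; m₁ = −d_i1/d_o1 = -0.1607.
d_o2 = 3.20 − (6.268) = -3.068 cm (virtual object).
f₂ = −12.0 cm (diverging).
Lens 2: 1/d_i2 = 1/(-12.0) − 1/(-3.068) = 0.2426, so d_i2 = 4.122 cm; m₂ = −d_i2/d_o2 = +1.343.
m = m₁·m₂ = (-0.1607)(+1.343) = -0.216.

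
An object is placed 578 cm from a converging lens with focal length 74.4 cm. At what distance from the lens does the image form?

85.4 cm

Lens equation: 1/q = 1/f − 1/p = 1/(74.40) − 1/(578) = 0.01344 − 0.001730 = 0.01171, so q = 85.4 cm.
The image is real, inverted and reduced, on the far side of the lens.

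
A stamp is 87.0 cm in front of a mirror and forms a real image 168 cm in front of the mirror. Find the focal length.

f = 57.3 cm (concave)

Real image ⇒ d_i = +168 cm.
1/f = 1/d_o + 1/d_i = 1/(87.0) + 1/(168) = 0.01745, so f = 57.3 cm.
Since f is positive, the mirror is concave.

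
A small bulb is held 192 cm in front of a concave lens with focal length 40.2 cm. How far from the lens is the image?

For a concave lens, f = -40.2 cm.
Lens equation: 1/q = 1/f − 1/p = 1/(-40.20) − 1/(192) = -0.02488 − 0.005208 = -0.03008, so q = -33.2 cm.
The image is virtual, upright and reduced, on the same side as the object.

33.2 cm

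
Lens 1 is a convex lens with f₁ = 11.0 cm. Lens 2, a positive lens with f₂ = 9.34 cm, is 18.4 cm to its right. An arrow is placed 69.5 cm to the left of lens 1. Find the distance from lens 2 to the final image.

12.4 cm

Lens 1: 1/d_i1 = 1/f₁ − 1/d_o1 = 1/(11.0) − 1/(69.5) = 0.07652, so d_i1 = 13.07 cm.
The intermediate image is 13.07 cm to the right of lens 1, which is 18.4 − (13.07) = 5.330 cm to the left of lens 2, so d_o2 = +5.330 cm.
Lens 2: 1/d_i2 = 1/f₂ − 1/d_o2 = 1/(9.34) − 1/(5.330) = -0.08055, so d_i2 = -12.4 cm.
The final image is virtual, 12.4 cm to the left of lens 2 (overall magnification ≈ -0.44).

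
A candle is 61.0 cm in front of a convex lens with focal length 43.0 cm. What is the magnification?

1/d_i = 1/f − 1/d_o = 1/(43.00) − 1/(61.0) = 0.006862, so d_i = 145.7 cm.
m = −d_i/d_o = −(145.7)/(61.0) = -2.39.
The image is real, inverted and enlarged, on the far side of the lens.

m = -2.39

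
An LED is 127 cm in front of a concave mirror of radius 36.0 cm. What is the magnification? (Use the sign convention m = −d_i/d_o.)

f = R/2 = 36.0/2 = 18.00 cm.
1/d_i = 1/f − 1/d_o = 1/(18.00) − 1/(127) = 0.04768, so d_i = 20.97 cm.
m = −d_i/d_o = −(20.97)/(127) = -0.165.
The image is real, inverted and reduced, in front of the mirror.

m = -0.165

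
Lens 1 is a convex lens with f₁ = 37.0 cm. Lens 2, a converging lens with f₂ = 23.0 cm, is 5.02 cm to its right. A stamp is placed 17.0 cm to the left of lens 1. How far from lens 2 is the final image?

62.3 cm

Lens 1: 1/d_i1 = 1/f₁ − 1/d_o1 = 1/(37.0) − 1/(17.0) = -0.03180, so d_i1 = -31.45 cm.
The intermediate image is 31.45 cm to the left of lens 1 (virtual), which is 5.02 − (-31.45) = 36.47 cm to the left of lens 2, so d_o2 = +36.47 cm.
Lens 2: 1/d_i2 = 1/f₂ − 1/d_o2 = 1/(23.0) − 1/(36.47) = 0.01606, so d_i2 = 62.3 cm.
The final image is real, 62.3 cm to the right of lens 2 (overall magnification ≈ -3.2).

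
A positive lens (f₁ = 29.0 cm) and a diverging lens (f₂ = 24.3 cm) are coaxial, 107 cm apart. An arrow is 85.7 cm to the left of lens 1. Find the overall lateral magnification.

m = -0.142

Lens 1: 1/d_i1 = 1/(29.0) − 1/(85.7) = 0.02281, so d_i1 = 43.83 cm; m₁ = −d_i1/d_o1 = -0.5114.
d_o2 = 107 − (43.83) = 63.17 cm.
f₂ = −24.3 cm (diverging).
Lens 2: 1/d_i2 = 1/(-24.3) − 1/(63.17) = -0.05698, so d_i2 = -17.55 cm; m₂ = −d_i2/d_o2 = +0.2778.
m = m₁·m₂ = (-0.5114)(+0.2778) = -0.142.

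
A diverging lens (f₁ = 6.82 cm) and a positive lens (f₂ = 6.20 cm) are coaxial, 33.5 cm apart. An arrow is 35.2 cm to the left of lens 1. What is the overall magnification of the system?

f₁ = −6.82 cm (diverging).
Lens 1: 1/d_i1 = 1/(-6.82) − 1/(35.2) = -0.1750, so d_i1 = -5.713 cm; m₁ = −d_i1/d_o1 = +0.1623.
d_o2 = 33.5 − (-5.713) = 39.21 cm.
Lens 2: 1/d_i2 = 1/(6.20) − 1/(39.21) = 0.1358, so d_i2 = 7.364 cm; m₂ = −d_i2/d_o2 = -0.1878.
m = m₁·m₂ = (+0.1623)(-0.1878) = -0.0305.

m = -0.0305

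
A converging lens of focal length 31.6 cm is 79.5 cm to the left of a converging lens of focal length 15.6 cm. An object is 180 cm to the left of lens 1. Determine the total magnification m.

m = +0.130

Lens 1: 1/d_i1 = 1/(31.6) − 1/(180) = 0.02609, so d_i1 = 38.33 cm; m₁ = −d_i1/d_o1 = -0.2129.
d_o2 = 79.5 − (38.33) = 41.17 cm.
Lens 2: 1/d_i2 = 1/(15.6) − 1/(41.17) = 0.03981, so d_i2 = 25.12 cm; m₂ = −d_i2/d_o2 = -0.6101.
m = m₁·m₂ = (-0.2129)(-0.6101) = +0.130.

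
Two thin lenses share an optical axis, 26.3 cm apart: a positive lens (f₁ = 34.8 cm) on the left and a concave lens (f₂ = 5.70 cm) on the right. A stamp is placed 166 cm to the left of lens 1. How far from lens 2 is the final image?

8.40 cm

Lens 1: 1/d_i1 = 1/f₁ − 1/d_o1 = 1/(34.8) − 1/(166) = 0.02271, so d_i1 = 44.03 cm.
The intermediate image is 44.03 cm to the right of lens 1, which lies 17.73 cm to the right of lens 2 — a virtual object — so d_o2 = −17.73 cm.
Lens 2 is diverging, so f₂ = −5.70 cm.
Lens 2: 1/d_i2 = 1/f₂ − 1/d_o2 = 1/(-5.70) − 1/(-17.73) = -0.1190, so d_i2 = -8.40 cm.
The final image is virtual, 8.40 cm to the left of lens 2 (overall magnification ≈ 0.13).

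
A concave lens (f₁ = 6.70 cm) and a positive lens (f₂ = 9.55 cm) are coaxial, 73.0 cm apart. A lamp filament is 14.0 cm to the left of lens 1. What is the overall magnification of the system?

f₁ = −6.70 cm (diverging).
Lens 1: 1/d_i1 = 1/(-6.70) − 1/(14.0) = -0.2207, so d_i1 = -4.531 cm; m₁ = −d_i1/d_o1 = +0.3236.
d_o2 = 73.0 − (-4.531) = 77.53 cm.
Lens 2: 1/d_i2 = 1/(9.55) − 1/(77.53) = 0.09181, so d_i2 = 10.89 cm; m₂ = −d_i2/d_o2 = -0.1405.
m = m₁·m₂ = (+0.3236)(-0.1405) = -0.0455.

m = -0.0455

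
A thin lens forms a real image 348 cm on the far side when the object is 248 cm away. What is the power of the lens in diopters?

P = +0.691 D

d_i = +348 cm.
1/f = 1/d_o + 1/d_i = 1/(248) + 1/(348) = 0.006906 cm⁻¹.
f = 144.8 cm = 1.448 m, so P = 1/f = +0.691 D.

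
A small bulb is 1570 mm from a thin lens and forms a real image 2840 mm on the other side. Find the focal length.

Real image ⇒ d_i = +2840 mm.
1/f = 1/d_o + 1/d_i = 1/(1570) + 1/(2840) = 0.0009891, so f = 1010 mm.
Since f is positive, the thin lens is converging.

f = 1010 mm (converging)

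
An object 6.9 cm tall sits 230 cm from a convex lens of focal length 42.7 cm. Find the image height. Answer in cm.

1/d_i = 1/f − 1/d_o = 1/(42.70) − 1/(230) = 0.01907, so d_i = 52.43 cm.
m = −d_i/d_o = -0.2280.
|h_i| = |m|·h_o = 0.2280 × 6.9 = 1.57 cm. The image is real, inverted and reduced, on the far side of the lens.

1.57 cm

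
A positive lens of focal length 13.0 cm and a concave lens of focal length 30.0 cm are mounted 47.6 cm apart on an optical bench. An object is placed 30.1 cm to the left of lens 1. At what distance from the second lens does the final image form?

13.6 cm

Lens 1: 1/d_i1 = 1/f₁ − 1/d_o1 = 1/(13.0) − 1/(30.1) = 0.04370, so d_i1 = 22.88 cm.
The intermediate image is 22.88 cm to the right of lens 1, which is 47.6 − (22.88) = 24.72 cm to the left of lens 2, so d_o2 = +24.72 cm.
Lens 2 is diverging, so f₂ = −30.0 cm.
Lens 2: 1/d_i2 = 1/f₂ − 1/d_o2 = 1/(-30.0) − 1/(24.72) = -0.07379, so d_i2 = -13.6 cm.
The final image is virtual, 13.6 cm to the left of lens 2 (overall magnification ≈ -0.42).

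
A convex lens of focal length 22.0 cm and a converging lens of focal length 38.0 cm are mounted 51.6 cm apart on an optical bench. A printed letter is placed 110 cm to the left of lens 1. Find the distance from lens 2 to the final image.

65.9 cm

Lens 1: 1/d_i1 = 1/f₁ − 1/d_o1 = 1/(22.0) − 1/(110) = 0.03636, so d_i1 = 27.50 cm.
The intermediate image is 27.50 cm to the right of lens 1, which is 51.6 − (27.50) = 24.10 cm to the left of lens 2, so d_o2 = +24.10 cm.
Lens 2: 1/d_i2 = 1/f₂ − 1/d_o2 = 1/(38.0) − 1/(24.10) = -0.01518, so d_i2 = -65.9 cm.
The final image is virtual, 65.9 cm to the left of lens 2 (overall magnification ≈ -0.68).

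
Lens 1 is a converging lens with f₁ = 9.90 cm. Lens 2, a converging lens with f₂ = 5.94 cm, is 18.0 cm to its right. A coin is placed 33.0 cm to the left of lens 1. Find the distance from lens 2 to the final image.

11.0 cm

Lens 1: 1/d_i1 = 1/f₁ − 1/d_o1 = 1/(9.90) − 1/(33.0) = 0.07071, so d_i1 = 14.14 cm.
The intermediate image is 14.14 cm to the right of lens 1, which is 18.0 − (14.14) = 3.860 cm to the left of lens 2, so d_o2 = +3.860 cm.
Lens 2: 1/d_i2 = 1/f₂ − 1/d_o2 = 1/(5.94) − 1/(3.860) = -0.09072, so d_i2 = -11.0 cm.
The final image is virtual, 11.0 cm to the left of lens 2 (overall magnification ≈ -1.2).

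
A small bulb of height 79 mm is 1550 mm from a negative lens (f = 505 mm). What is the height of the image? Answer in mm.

For a negative lens, f = -505 mm.
1/d_i = 1/f − 1/d_o = 1/(-505.0) − 1/(1550) = -0.002625, so d_i = -380.9 mm.
m = −d_i/d_o = +0.2457.
|h_i| = |m|·h_o = 0.2457 × 79 = 19.4 mm. The image is virtual, upright and reduced, on the same side as the object.

19.4 mm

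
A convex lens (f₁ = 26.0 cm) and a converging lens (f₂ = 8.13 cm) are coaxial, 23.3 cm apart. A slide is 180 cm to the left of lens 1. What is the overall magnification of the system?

m = -0.0902

Lens 1: 1/d_i1 = 1/(26.0) − 1/(180) = 0.03291, so d_i1 = 30.39 cm; m₁ = −d_i1/d_o1 = -0.1688.
d_o2 = 23.3 − (30.39) = -7.090 cm (virtual object).
Lens 2: 1/d_i2 = 1/(8.13) − 1/(-7.090) = 0.2640, so d_i2 = 3.787 cm; m₂ = −d_i2/d_o2 = +0.5342.
m = m₁·m₂ = (-0.1688)(+0.5342) = -0.0902.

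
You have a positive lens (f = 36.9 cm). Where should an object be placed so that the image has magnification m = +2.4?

21.5 cm

m = −d_i/d_o ⇒ d_i = −m·d_o.
1/f = 1/d_o + 1/d_i = 1/d_o − 1/(m·d_o) = (1 − 1/m)/d_o, so d_o = f(1 − 1/m) = (36.90)(1 − 1/(+2.4)) = 21.5 cm.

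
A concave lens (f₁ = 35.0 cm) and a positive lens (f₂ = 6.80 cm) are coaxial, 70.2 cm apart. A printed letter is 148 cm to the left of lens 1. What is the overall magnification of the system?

f₁ = −35.0 cm (diverging).
Lens 1: 1/d_i1 = 1/(-35.0) − 1/(148) = -0.03533, so d_i1 = -28.31 cm; m₁ = −d_i1/d_o1 = +0.1913.
d_o2 = 70.2 − (-28.31) = 98.51 cm.
Lens 2: 1/d_i2 = 1/(6.80) − 1/(98.51) = 0.1369, so d_i2 = 7.304 cm; m₂ = −d_i2/d_o2 = -0.07415.
m = m₁·m₂ = (+0.1913)(-0.07415) = -0.0142.

m = -0.0142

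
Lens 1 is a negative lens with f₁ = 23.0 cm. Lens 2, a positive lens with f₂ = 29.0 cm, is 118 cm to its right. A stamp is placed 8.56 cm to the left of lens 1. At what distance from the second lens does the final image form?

Lens 1 is diverging, so f₁ = −23.0 cm.
Lens 1: 1/d_i1 = 1/f₁ − 1/d_o1 = 1/(-23.0) − 1/(8.56) = -0.1603, so d_i1 = -6.238 cm.
The intermediate image is 6.238 cm to the left of lens 1 (virtual), which is 118 − (-6.238) = 124.2 cm to the left of lens 2, so d_o2 = +124.2 cm.
Lens 2: 1/d_i2 = 1/f₂ − 1/d_o2 = 1/(29.0) − 1/(124.2) = 0.02643, so d_i2 = 37.8 cm.
The final image is real, 37.8 cm to the right of lens 2 (overall magnification ≈ -0.22).

37.8 cm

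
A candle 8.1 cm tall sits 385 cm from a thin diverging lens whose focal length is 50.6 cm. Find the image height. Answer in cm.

0.941 cm

For a diverging lens, f = -50.6 cm.
1/d_i = 1/f − 1/d_o = 1/(-50.60) − 1/(385) = -0.02236, so d_i = -44.72 cm.
m = −d_i/d_o = +0.1162.
|h_i| = |m|·h_o = 0.1162 × 8.1 = 0.941 cm. The image is virtual, upright and reduced, on the same side as the object.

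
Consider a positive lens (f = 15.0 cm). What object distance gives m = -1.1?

28.6 cm

m = −d_i/d_o ⇒ d_i = −m·d_o.
1/f = 1/d_o + 1/d_i = 1/d_o − 1/(m·d_o) = (1 − 1/m)/d_o, so d_o = f(1 − 1/m) = (15.00)(1 − 1/(-1.1)) = 28.6 cm.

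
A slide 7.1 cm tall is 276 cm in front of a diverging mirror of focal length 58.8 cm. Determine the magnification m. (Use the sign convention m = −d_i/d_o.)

m = +0.176

For a diverging mirror, f = -58.8 cm.
1/d_i = 1/f − 1/d_o = 1/(-58.80) − 1/(276) = -0.02063, so d_i = -48.47 cm.
m = −d_i/d_o = −(-48.47)/(276) = +0.176.
The image is virtual, upright and reduced, behind the mirror.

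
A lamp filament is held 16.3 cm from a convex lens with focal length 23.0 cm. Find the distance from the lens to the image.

56.0 cm

Lens equation: 1/s_i = 1/f − 1/s_o = 1/(23.00) − 1/(16.3) = 0.04348 − 0.06135 = -0.01787, so s_i = -56.0 cm.
The image is virtual, upright and enlarged, on the same side as the object.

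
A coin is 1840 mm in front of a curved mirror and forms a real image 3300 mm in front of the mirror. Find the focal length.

Real image ⇒ d_i = +3300 mm.
1/f = 1/d_o + 1/d_i = 1/(1840) + 1/(3300) = 0.0008465, so f = 1180 mm.
Since f is positive, the curved mirror is concave.

f = 1180 mm (concave)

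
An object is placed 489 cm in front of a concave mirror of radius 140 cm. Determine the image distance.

f = R/2 = 140/2 = 70.00 cm.
Mirror equation: 1/q = 1/f − 1/p = 1/(70.00) − 1/(489) = 0.01429 − 0.002045 = 0.01224, so q = 81.7 cm.
The image is real, inverted and reduced, in front of the mirror.

81.7 cm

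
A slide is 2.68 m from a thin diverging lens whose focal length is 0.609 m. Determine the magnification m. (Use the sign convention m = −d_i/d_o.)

m = +0.185

For a diverging lens, f = -0.609 m.
1/d_i = 1/f − 1/d_o = 1/(-0.6090) − 1/(2.68) = -2.015, so d_i = -0.4962 m.
m = −d_i/d_o = −(-0.4962)/(2.68) = +0.185.
The image is virtual, upright and reduced, on the same side as the object.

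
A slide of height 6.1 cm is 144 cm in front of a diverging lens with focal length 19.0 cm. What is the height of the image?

0.711 cm

For a diverging lens, f = -19.0 cm.
1/d_i = 1/f − 1/d_o = 1/(-19.00) − 1/(144) = -0.05958, so d_i = -16.79 cm.
m = −d_i/d_o = +0.1166.
|h_i| = |m|·h_o = 0.1166 × 6.1 = 0.711 cm. The image is virtual, upright and reduced, on the same side as the object.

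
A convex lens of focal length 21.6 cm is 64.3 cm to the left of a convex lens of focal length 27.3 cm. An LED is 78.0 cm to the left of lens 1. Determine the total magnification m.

Lens 1: 1/d_i1 = 1/(21.6) − 1/(78.0) = 0.03348, so d_i1 = 29.87 cm; m₁ = −d_i1/d_o1 = -0.3829.
d_o2 = 64.3 − (29.87) = 34.43 cm.
Lens 2: 1/d_i2 = 1/(27.3) − 1/(34.43) = 0.007586, so d_i2 = 131.8 cm; m₂ = −d_i2/d_o2 = -3.829.
m = m₁·m₂ = (-0.3829)(-3.829) = +1.47.

m = +1.47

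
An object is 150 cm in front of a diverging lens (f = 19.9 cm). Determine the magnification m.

m = +0.117

For a diverging lens, f = -19.9 cm.
1/d_i = 1/f − 1/d_o = 1/(-19.90) − 1/(150) = -0.05692, so d_i = -17.57 cm.
m = −d_i/d_o = −(-17.57)/(150) = +0.117.
The image is virtual, upright and reduced, on the same side as the object.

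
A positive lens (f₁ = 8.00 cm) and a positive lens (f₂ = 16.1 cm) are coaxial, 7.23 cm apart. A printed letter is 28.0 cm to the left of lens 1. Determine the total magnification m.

Lens 1: 1/d_i1 = 1/(8.00) − 1/(28.0) = 0.08929, so d_i1 = 11.20 cm; m₁ = −d_i1/d_o1 = -0.4000.
d_o2 = 7.23 − (11.20) = -3.970 cm (virtual object).
Lens 2: 1/d_i2 = 1/(16.1) − 1/(-3.970) = 0.3140, so d_i2 = 3.185 cm; m₂ = −d_i2/d_o2 = +0.8022.
m = m₁·m₂ = (-0.4000)(+0.8022) = -0.321.

m = -0.321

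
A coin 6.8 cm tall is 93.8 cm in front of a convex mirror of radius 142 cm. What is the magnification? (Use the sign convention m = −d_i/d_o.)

f = R/2 = 142/2 = 71.00 cm; for a convex mirror, f = -71.00 cm.
1/d_i = 1/f − 1/d_o = 1/(-71.00) − 1/(93.8) = -0.02475, so d_i = -40.41 cm.
m = −d_i/d_o = −(-40.41)/(93.8) = +0.431.
The image is virtual, upright and reduced, behind the mirror.

m = +0.431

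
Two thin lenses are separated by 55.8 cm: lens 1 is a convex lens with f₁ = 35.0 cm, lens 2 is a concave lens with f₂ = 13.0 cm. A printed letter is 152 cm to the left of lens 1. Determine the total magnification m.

Lens 1: 1/d_i1 = 1/(35.0) − 1/(152) = 0.02199, so d_i1 = 45.47 cm; m₁ = −d_i1/d_o1 = -0.2991.
d_o2 = 55.8 − (45.47) = 10.33 cm.
f₂ = −13.0 cm (diverging).
Lens 2: 1/d_i2 = 1/(-13.0) − 1/(10.33) = -0.1737, so d_i2 = -5.756 cm; m₂ = −d_i2/d_o2 = +0.5572.
m = m₁·m₂ = (-0.2991)(+0.5572) = -0.167.

m = -0.167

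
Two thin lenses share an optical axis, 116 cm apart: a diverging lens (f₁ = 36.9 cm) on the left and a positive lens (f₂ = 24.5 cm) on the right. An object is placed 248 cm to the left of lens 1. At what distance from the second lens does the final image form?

Lens 1 is diverging, so f₁ = −36.9 cm.
Lens 1: 1/d_i1 = 1/f₁ − 1/d_o1 = 1/(-36.9) − 1/(248) = -0.03113, so d_i1 = -32.12 cm.
The intermediate image is 32.12 cm to the left of lens 1 (virtual), which is 116 − (-32.12) = 148.1 cm to the left of lens 2, so d_o2 = +148.1 cm.
Lens 2: 1/d_i2 = 1/f₂ − 1/d_o2 = 1/(24.5) − 1/(148.1) = 0.03406, so d_i2 = 29.4 cm.
The final image is real, 29.4 cm to the right of lens 2 (overall magnification ≈ -0.026).

29.4 cm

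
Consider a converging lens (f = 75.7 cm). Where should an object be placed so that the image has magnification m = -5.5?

89.5 cm

m = −d_i/d_o ⇒ d_i = −m·d_o.
1/f = 1/d_o + 1/d_i = 1/d_o − 1/(m·d_o) = (1 − 1/m)/d_o, so d_o = f(1 − 1/m) = (75.70)(1 − 1/(-5.5)) = 89.5 cm.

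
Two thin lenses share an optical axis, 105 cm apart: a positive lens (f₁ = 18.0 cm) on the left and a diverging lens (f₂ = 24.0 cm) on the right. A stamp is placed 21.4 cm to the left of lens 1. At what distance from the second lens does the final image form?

Lens 1: 1/d_i1 = 1/f₁ − 1/d_o1 = 1/(18.0) − 1/(21.4) = 0.008827, so d_i1 = 113.3 cm.
The intermediate image is 113.3 cm to the right of lens 1, which lies 8.300 cm to the right of lens 2 — a virtual object — so d_o2 = −8.300 cm.
Lens 2 is diverging, so f₂ = −24.0 cm.
Lens 2: 1/d_i2 = 1/f₂ − 1/d_o2 = 1/(-24.0) − 1/(-8.300) = 0.07882, so d_i2 = 12.7 cm.
The final image is real, 12.7 cm to the right of lens 2 (overall magnification ≈ -8.1).

12.7 cm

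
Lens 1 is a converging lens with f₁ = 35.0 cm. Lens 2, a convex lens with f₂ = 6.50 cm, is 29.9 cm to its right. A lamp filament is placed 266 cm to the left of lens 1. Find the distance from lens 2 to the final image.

4.00 cm

Lens 1: 1/d_i1 = 1/f₁ − 1/d_o1 = 1/(35.0) − 1/(266) = 0.02481, so d_i1 = 40.30 cm.
The intermediate image is 40.30 cm to the right of lens 1, which lies 10.40 cm to the right of lens 2 — a virtual object — so d_o2 = −10.40 cm.
Lens 2: 1/d_i2 = 1/f₂ − 1/d_o2 = 1/(6.50) − 1/(-10.40) = 0.2500, so d_i2 = 4.00 cm.
The final image is real, 4.00 cm to the right of lens 2 (overall magnification ≈ -0.058).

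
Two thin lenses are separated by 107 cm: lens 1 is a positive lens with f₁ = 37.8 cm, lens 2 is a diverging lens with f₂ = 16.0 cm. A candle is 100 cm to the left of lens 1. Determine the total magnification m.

m = -0.156

Lens 1: 1/d_i1 = 1/(37.8) − 1/(100) = 0.01646, so d_i1 = 60.77 cm; m₁ = −d_i1/d_o1 = -0.6077.
d_o2 = 107 − (60.77) = 46.23 cm.
f₂ = −16.0 cm (diverging).
Lens 2: 1/d_i2 = 1/(-16.0) − 1/(46.23) = -0.08413, so d_i2 = -11.89 cm; m₂ = −d_i2/d_o2 = +0.2571.
m = m₁·m₂ = (-0.6077)(+0.2571) = -0.156.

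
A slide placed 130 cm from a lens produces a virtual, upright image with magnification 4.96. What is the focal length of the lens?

m = −d_i/d_o ⇒ d_i = −m·d_o = −(+4.96)·(130) = -644.8 cm.
1/f = 1/d_o + 1/d_i = 1/(130) + 1/(-644.8) = 0.006141, so f = 163 cm.
Since f is positive, the lens is converging.

f = 163 cm (converging)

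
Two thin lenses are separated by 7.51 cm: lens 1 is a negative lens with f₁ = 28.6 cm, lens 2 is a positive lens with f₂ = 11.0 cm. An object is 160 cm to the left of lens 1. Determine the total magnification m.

f₁ = −28.6 cm (diverging).
Lens 1: 1/d_i1 = 1/(-28.6) − 1/(160) = -0.04122, so d_i1 = -24.26 cm; m₁ = −d_i1/d_o1 = +0.1516.
d_o2 = 7.51 − (-24.26) = 31.77 cm.
Lens 2: 1/d_i2 = 1/(11.0) − 1/(31.77) = 0.05943, so d_i2 = 16.83 cm; m₂ = −d_i2/d_o2 = -0.5296.
m = m₁·m₂ = (+0.1516)(-0.5296) = -0.0803.

m = -0.0803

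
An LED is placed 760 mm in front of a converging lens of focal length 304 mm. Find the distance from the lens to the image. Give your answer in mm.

Thin-lens equation: 1/v = 1/f − 1/u = 1/(304.0) − 1/(760) = 0.003289 − 0.001316 = 0.001974, so v = 507 mm.
The image is real, inverted and reduced, on the far side of the lens.

507 mm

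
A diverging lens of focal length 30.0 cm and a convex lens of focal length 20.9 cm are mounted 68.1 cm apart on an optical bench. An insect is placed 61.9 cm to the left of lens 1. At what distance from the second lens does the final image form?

Lens 1 is diverging, so f₁ = −30.0 cm.
Lens 1: 1/d_i1 = 1/f₁ − 1/d_o1 = 1/(-30.0) − 1/(61.9) = -0.04949, so d_i1 = -20.21 cm.
The intermediate image is 20.21 cm to the left of lens 1 (virtual), which is 68.1 − (-20.21) = 88.31 cm to the left of lens 2, so d_o2 = +88.31 cm.
Lens 2: 1/d_i2 = 1/f₂ − 1/d_o2 = 1/(20.9) − 1/(88.31) = 0.03652, so d_i2 = 27.4 cm.
The final image is real, 27.4 cm to the right of lens 2 (overall magnification ≈ -0.10).

27.4 cm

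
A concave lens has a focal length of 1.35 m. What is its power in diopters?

P = -0.741 D

For a concave lens, f = −1.35 m.
P = 1/f = 1/(-1.35 m) = -0.741 D.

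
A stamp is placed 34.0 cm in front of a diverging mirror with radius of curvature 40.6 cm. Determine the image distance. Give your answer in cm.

12.7 cm

f = R/2 = 40.6/2 = 20.30 cm; for a diverging mirror, f = -20.30 cm.
Mirror equation: 1/v = 1/f − 1/u = 1/(-20.30) − 1/(34.0) = -0.04926 − 0.02941 = -0.07867, so v = -12.7 cm.
The image is virtual, upright and reduced, behind the mirror.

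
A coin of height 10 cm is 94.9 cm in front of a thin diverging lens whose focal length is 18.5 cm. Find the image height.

1.63 cm

For a diverging lens, f = -18.5 cm.
1/d_i = 1/f − 1/d_o = 1/(-18.50) − 1/(94.9) = -0.06459, so d_i = -15.48 cm.
m = −d_i/d_o = +0.1631.
|h_i| = |m|·h_o = 0.1631 × 10 = 1.63 cm. The image is virtual, upright and reduced, on the same side as the object.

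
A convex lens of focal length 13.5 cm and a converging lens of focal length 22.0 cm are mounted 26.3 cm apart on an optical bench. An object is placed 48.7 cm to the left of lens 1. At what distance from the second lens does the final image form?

11.7 cm

Lens 1: 1/d_i1 = 1/f₁ − 1/d_o1 = 1/(13.5) − 1/(48.7) = 0.05354, so d_i1 = 18.68 cm.
The intermediate image is 18.68 cm to the right of lens 1, which is 26.3 − (18.68) = 7.620 cm to the left of lens 2, so d_o2 = +7.620 cm.
Lens 2: 1/d_i2 = 1/f₂ − 1/d_o2 = 1/(22.0) − 1/(7.620) = -0.08578, so d_i2 = -11.7 cm.
The final image is virtual, 11.7 cm to the left of lens 2 (overall magnification ≈ -0.59).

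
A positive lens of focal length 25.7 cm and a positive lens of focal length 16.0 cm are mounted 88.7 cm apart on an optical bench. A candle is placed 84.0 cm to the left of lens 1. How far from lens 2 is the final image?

23.2 cm

Lens 1: 1/d_i1 = 1/f₁ − 1/d_o1 = 1/(25.7) − 1/(84.0) = 0.02701, so d_i1 = 37.03 cm.
The intermediate image is 37.03 cm to the right of lens 1, which is 88.7 − (37.03) = 51.67 cm to the left of lens 2, so d_o2 = +51.67 cm.
Lens 2: 1/d_i2 = 1/f₂ − 1/d_o2 = 1/(16.0) − 1/(51.67) = 0.04315, so d_i2 = 23.2 cm.
The final image is real, 23.2 cm to the right of lens 2 (overall magnification ≈ 0.20).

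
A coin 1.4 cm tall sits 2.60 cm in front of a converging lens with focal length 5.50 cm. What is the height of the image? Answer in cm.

2.66 cm

1/d_i = 1/f − 1/d_o = 1/(5.500) − 1/(2.60) = -0.2028, so d_i = -4.931 cm.
m = −d_i/d_o = +1.897.
|h_i| = |m|·h_o = 1.897 × 1.4 = 2.66 cm. The image is virtual, upright and enlarged, on the same side as the object.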